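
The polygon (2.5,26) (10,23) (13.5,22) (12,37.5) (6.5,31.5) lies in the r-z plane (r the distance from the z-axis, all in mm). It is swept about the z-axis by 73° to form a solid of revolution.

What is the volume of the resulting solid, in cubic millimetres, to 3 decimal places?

Profile (r,z), 5 vertices: (2.5,26) (10,23) (13.5,22) (12,37.5) (6.5,31.5)
edge 0: (2.5,26)→(10,23)  cross = 2.5·23 − 10·26 = -202.5000; (r_i+r_j)·cross = 12.5·-202.5000 = -2531.2500
edge 1: (10,23)→(13.5,22)  cross = 10·22 − 13.5·23 = -90.5000; (r_i+r_j)·cross = 23.5·-90.5000 = -2126.7500
edge 2: (13.5,22)→(12,37.5)  cross = 13.5·37.5 − 12·22 = 242.2500; (r_i+r_j)·cross = 25.5·242.2500 = 6177.3750
edge 3: (12,37.5)→(6.5,31.5)  cross = 12·31.5 − 6.5·37.5 = 134.2500; (r_i+r_j)·cross = 18.5·134.2500 = 2483.6250
edge 4: (6.5,31.5)→(2.5,26)  cross = 6.5·26 − 2.5·31.5 = 90.2500; (r_i+r_j)·cross = 9·90.2500 = 812.2500
Σcross = 173.7500 → A = |Σcross|/2 = 86.8750 mm²
Σ(r_i+r_j)·cross = 4815.2500 → first moment M = |Σ|/6 = 802.5417
R_c = M/A = 802.5417/86.8750 = 9.2379 mm
θ = 73° = 1.274090 rad
V = θ·R_c·A = 1.274090·9.2379·86.8750 = 1022.511 mm³

Volume = 1022.511 mm³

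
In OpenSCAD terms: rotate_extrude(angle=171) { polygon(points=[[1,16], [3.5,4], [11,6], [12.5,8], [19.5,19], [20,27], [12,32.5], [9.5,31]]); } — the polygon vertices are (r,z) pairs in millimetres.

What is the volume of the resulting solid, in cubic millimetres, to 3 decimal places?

Volume = 10542.854 mm³

Profile (r,z), 8 vertices: (1,16) (3.5,4) (11,6) (12.5,8) (19.5,19) (20,27) (12,32.5) (9.5,31)
edge 0: (1,16)→(3.5,4)  cross = 1·4 − 3.5·16 = -52.0000; (r_i+r_j)·cross = 4.5·-52.0000 = -234.0000
edge 1: (3.5,4)→(11,6)  cross = 3.5·6 − 11·4 = -23.0000; (r_i+r_j)·cross = 14.5·-23.0000 = -333.5000
edge 2: (11,6)→(12.5,8)  cross = 11·8 − 12.5·6 = 13.0000; (r_i+r_j)·cross = 23.5·13.0000 = 305.5000
edge 3: (12.5,8)→(19.5,19)  cross = 12.5·19 − 19.5·8 = 81.5000; (r_i+r_j)·cross = 32·81.5000 = 2608.0000
edge 4: (19.5,19)→(20,27)  cross = 19.5·27 − 20·19 = 146.5000; (r_i+r_j)·cross = 39.5·146.5000 = 5786.7500
edge 5: (20,27)→(12,32.5)  cross = 20·32.5 − 12·27 = 326.0000; (r_i+r_j)·cross = 32·326.0000 = 10432.0000
edge 6: (12,32.5)→(9.5,31)  cross = 12·31 − 9.5·32.5 = 63.2500; (r_i+r_j)·cross = 21.5·63.2500 = 1359.8750
edge 7: (9.5,31)→(1,16)  cross = 9.5·16 − 1·31 = 121.0000; (r_i+r_j)·cross = 10.5·121.0000 = 1270.5000
Σcross = 676.2500 → A = |Σcross|/2 = 338.1250 mm²
Σ(r_i+r_j)·cross = 21195.1250 → first moment M = |Σ|/6 = 3532.5208
R_c = M/A = 3532.5208/338.1250 = 10.4474 mm
θ = 171° = 2.984513 rad
V = θ·R_c·A = 2.984513·10.4474·338.1250 = 10542.854 mm³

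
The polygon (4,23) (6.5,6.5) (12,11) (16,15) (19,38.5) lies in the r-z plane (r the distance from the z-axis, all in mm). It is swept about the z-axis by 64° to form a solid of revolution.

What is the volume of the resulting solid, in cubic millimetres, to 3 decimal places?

Volume = 3125.582 mm³

Profile (r,z), 5 vertices: (4,23) (6.5,6.5) (12,11) (16,15) (19,38.5)
edge 0: (4,23)→(6.5,6.5)  cross = 4·6.5 − 6.5·23 = -123.5000; (r_i+r_j)·cross = 10.5·-123.5000 = -1296.7500
edge 1: (6.5,6.5)→(12,11)  cross = 6.5·11 − 12·6.5 = -6.5000; (r_i+r_j)·cross = 18.5·-6.5000 = -120.2500
edge 2: (12,11)→(16,15)  cross = 12·15 − 16·11 = 4.0000; (r_i+r_j)·cross = 28·4.0000 = 112.0000
edge 3: (16,15)→(19,38.5)  cross = 16·38.5 − 19·15 = 331.0000; (r_i+r_j)·cross = 35·331.0000 = 11585.0000
edge 4: (19,38.5)→(4,23)  cross = 19·23 − 4·38.5 = 283.0000; (r_i+r_j)·cross = 23·283.0000 = 6509.0000
Σcross = 488.0000 → A = |Σcross|/2 = 244.0000 mm²
Σ(r_i+r_j)·cross = 16789.0000 → first moment M = |Σ|/6 = 2798.1667
R_c = M/A = 2798.1667/244.0000 = 11.4679 mm
θ = 64° = 1.117011 rad
V = θ·R_c·A = 1.117011·11.4679·244.0000 = 3125.582 mm³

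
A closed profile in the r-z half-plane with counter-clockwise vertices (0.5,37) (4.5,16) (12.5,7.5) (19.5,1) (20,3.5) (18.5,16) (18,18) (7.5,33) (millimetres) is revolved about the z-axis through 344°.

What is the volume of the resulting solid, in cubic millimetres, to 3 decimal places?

Volume = 19281.880 mm³

Profile (r,z), 8 vertices: (0.5,37) (4.5,16) (12.5,7.5) (19.5,1) (20,3.5) (18.5,16) (18,18) (7.5,33)
edge 0: (0.5,37)→(4.5,16)  cross = 0.5·16 − 4.5·37 = -158.5000; (r_i+r_j)·cross = 5·-158.5000 = -792.5000
edge 1: (4.5,16)→(12.5,7.5)  cross = 4.5·7.5 − 12.5·16 = -166.2500; (r_i+r_j)·cross = 17·-166.2500 = -2826.2500
edge 2: (12.5,7.5)→(19.5,1)  cross = 12.5·1 − 19.5·7.5 = -133.7500; (r_i+r_j)·cross = 32·-133.7500 = -4280.0000
edge 3: (19.5,1)→(20,3.5)  cross = 19.5·3.5 − 20·1 = 48.2500; (r_i+r_j)·cross = 39.5·48.2500 = 1905.8750
edge 4: (20,3.5)→(18.5,16)  cross = 20·16 − 18.5·3.5 = 255.2500; (r_i+r_j)·cross = 38.5·255.2500 = 9827.1250
edge 5: (18.5,16)→(18,18)  cross = 18.5·18 − 18·16 = 45.0000; (r_i+r_j)·cross = 36.5·45.0000 = 1642.5000
edge 6: (18,18)→(7.5,33)  cross = 18·33 − 7.5·18 = 459.0000; (r_i+r_j)·cross = 25.5·459.0000 = 11704.5000
edge 7: (7.5,33)→(0.5,37)  cross = 7.5·37 − 0.5·33 = 261.0000; (r_i+r_j)·cross = 8·261.0000 = 2088.0000
Σcross = 610.0000 → A = |Σcross|/2 = 305.0000 mm²
Σ(r_i+r_j)·cross = 19269.2500 → first moment M = |Σ|/6 = 3211.5417
R_c = M/A = 3211.5417/305.0000 = 10.5296 mm
θ = 344° = 6.003933 rad
V = θ·R_c·A = 6.003933·10.5296·305.0000 = 19281.880 mm³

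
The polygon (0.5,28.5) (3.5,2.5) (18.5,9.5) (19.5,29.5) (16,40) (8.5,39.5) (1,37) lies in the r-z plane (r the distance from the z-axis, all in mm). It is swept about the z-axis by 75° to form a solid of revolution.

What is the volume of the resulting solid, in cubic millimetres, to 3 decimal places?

Profile (r,z), 7 vertices: (0.5,28.5) (3.5,2.5) (18.5,9.5) (19.5,29.5) (16,40) (8.5,39.5) (1,37)
edge 0: (0.5,28.5)→(3.5,2.5)  cross = 0.5·2.5 − 3.5·28.5 = -98.5000; (r_i+r_j)·cross = 4·-98.5000 = -394.0000
edge 1: (3.5,2.5)→(18.5,9.5)  cross = 3.5·9.5 − 18.5·2.5 = -13.0000; (r_i+r_j)·cross = 22·-13.0000 = -286.0000
edge 2: (18.5,9.5)→(19.5,29.5)  cross = 18.5·29.5 − 19.5·9.5 = 360.5000; (r_i+r_j)·cross = 38·360.5000 = 13699.0000
edge 3: (19.5,29.5)→(16,40)  cross = 19.5·40 − 16·29.5 = 308.0000; (r_i+r_j)·cross = 35.5·308.0000 = 10934.0000
edge 4: (16,40)→(8.5,39.5)  cross = 16·39.5 − 8.5·40 = 292.0000; (r_i+r_j)·cross = 24.5·292.0000 = 7154.0000
edge 5: (8.5,39.5)→(1,37)  cross = 8.5·37 − 1·39.5 = 275.0000; (r_i+r_j)·cross = 9.5·275.0000 = 2612.5000
edge 6: (1,37)→(0.5,28.5)  cross = 1·28.5 − 0.5·37 = 10.0000; (r_i+r_j)·cross = 1.5·10.0000 = 15.0000
Σcross = 1134.0000 → A = |Σcross|/2 = 567.0000 mm²
Σ(r_i+r_j)·cross = 33734.5000 → first moment M = |Σ|/6 = 5622.4167
R_c = M/A = 5622.4167/567.0000 = 9.9161 mm
θ = 75° = 1.308997 rad
V = θ·R_c·A = 1.308997·9.9161·567.0000 = 7359.726 mm³

Volume = 7359.726 mm³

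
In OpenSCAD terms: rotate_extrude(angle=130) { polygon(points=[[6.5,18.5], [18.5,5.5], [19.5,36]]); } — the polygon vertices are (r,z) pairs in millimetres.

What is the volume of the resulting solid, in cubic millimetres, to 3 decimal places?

Profile (r,z), 3 vertices: (6.5,18.5) (18.5,5.5) (19.5,36)
edge 0: (6.5,18.5)→(18.5,5.5)  cross = 6.5·5.5 − 18.5·18.5 = -306.5000; (r_i+r_j)·cross = 25·-306.5000 = -7662.5000
edge 1: (18.5,5.5)→(19.5,36)  cross = 18.5·36 − 19.5·5.5 = 558.7500; (r_i+r_j)·cross = 38·558.7500 = 21232.5000
edge 2: (19.5,36)→(6.5,18.5)  cross = 19.5·18.5 − 6.5·36 = 126.7500; (r_i+r_j)·cross = 26·126.7500 = 3295.5000
Σcross = 379.0000 → A = |Σcross|/2 = 189.5000 mm²
Σ(r_i+r_j)·cross = 16865.5000 → first moment M = |Σ|/6 = 2810.9167
R_c = M/A = 2810.9167/189.5000 = 14.8333 mm
θ = 130° = 2.268928 rad
V = θ·R_c·A = 2.268928·14.8333·189.5000 = 6377.768 mm³

Volume = 6377.768 mm³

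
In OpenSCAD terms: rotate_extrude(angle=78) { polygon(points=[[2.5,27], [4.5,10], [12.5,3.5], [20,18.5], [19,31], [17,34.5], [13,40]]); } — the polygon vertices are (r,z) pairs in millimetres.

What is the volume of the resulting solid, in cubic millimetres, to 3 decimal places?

Volume = 6498.408 mm³

Profile (r,z), 7 vertices: (2.5,27) (4.5,10) (12.5,3.5) (20,18.5) (19,31) (17,34.5) (13,40)
edge 0: (2.5,27)→(4.5,10)  cross = 2.5·10 − 4.5·27 = -96.5000; (r_i+r_j)·cross = 7·-96.5000 = -675.5000
edge 1: (4.5,10)→(12.5,3.5)  cross = 4.5·3.5 − 12.5·10 = -109.2500; (r_i+r_j)·cross = 17·-109.2500 = -1857.2500
edge 2: (12.5,3.5)→(20,18.5)  cross = 12.5·18.5 − 20·3.5 = 161.2500; (r_i+r_j)·cross = 32.5·161.2500 = 5240.6250
edge 3: (20,18.5)→(19,31)  cross = 20·31 − 19·18.5 = 268.5000; (r_i+r_j)·cross = 39·268.5000 = 10471.5000
edge 4: (19,31)→(17,34.5)  cross = 19·34.5 − 17·31 = 128.5000; (r_i+r_j)·cross = 36·128.5000 = 4626.0000
edge 5: (17,34.5)→(13,40)  cross = 17·40 − 13·34.5 = 231.5000; (r_i+r_j)·cross = 30·231.5000 = 6945.0000
edge 6: (13,40)→(2.5,27)  cross = 13·27 − 2.5·40 = 251.0000; (r_i+r_j)·cross = 15.5·251.0000 = 3890.5000
Σcross = 835.0000 → A = |Σcross|/2 = 417.5000 mm²
Σ(r_i+r_j)·cross = 28640.8750 → first moment M = |Σ|/6 = 4773.4792
R_c = M/A = 4773.4792/417.5000 = 11.4335 mm
θ = 78° = 1.361357 rad
V = θ·R_c·A = 1.361357·11.4335·417.5000 = 6498.408 mm³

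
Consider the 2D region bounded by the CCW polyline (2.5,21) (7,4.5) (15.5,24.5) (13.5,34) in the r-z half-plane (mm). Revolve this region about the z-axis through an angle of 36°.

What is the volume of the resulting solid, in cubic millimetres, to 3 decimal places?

Profile (r,z), 4 vertices: (2.5,21) (7,4.5) (15.5,24.5) (13.5,34)
edge 0: (2.5,21)→(7,4.5)  cross = 2.5·4.5 − 7·21 = -135.7500; (r_i+r_j)·cross = 9.5·-135.7500 = -1289.6250
edge 1: (7,4.5)→(15.5,24.5)  cross = 7·24.5 − 15.5·4.5 = 101.7500; (r_i+r_j)·cross = 22.5·101.7500 = 2289.3750
edge 2: (15.5,24.5)→(13.5,34)  cross = 15.5·34 − 13.5·24.5 = 196.2500; (r_i+r_j)·cross = 29·196.2500 = 5691.2500
edge 3: (13.5,34)→(2.5,21)  cross = 13.5·21 − 2.5·34 = 198.5000; (r_i+r_j)·cross = 16·198.5000 = 3176.0000
Σcross = 360.7500 → A = |Σcross|/2 = 180.3750 mm²
Σ(r_i+r_j)·cross = 9867.0000 → first moment M = |Σ|/6 = 1644.5000
R_c = M/A = 1644.5000/180.3750 = 9.1171 mm
θ = 36° = 0.628319 rad
V = θ·R_c·A = 0.628319·9.1171·180.3750 = 1033.270 mm³

Volume = 1033.270 mm³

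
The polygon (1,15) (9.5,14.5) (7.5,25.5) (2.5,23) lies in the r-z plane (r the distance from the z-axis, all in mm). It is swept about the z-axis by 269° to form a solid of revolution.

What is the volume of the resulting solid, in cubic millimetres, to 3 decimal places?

Volume = 1614.862 mm³

Profile (r,z), 4 vertices: (1,15) (9.5,14.5) (7.5,25.5) (2.5,23)
edge 0: (1,15)→(9.5,14.5)  cross = 1·14.5 − 9.5·15 = -128.0000; (r_i+r_j)·cross = 10.5·-128.0000 = -1344.0000
edge 1: (9.5,14.5)→(7.5,25.5)  cross = 9.5·25.5 − 7.5·14.5 = 133.5000; (r_i+r_j)·cross = 17·133.5000 = 2269.5000
edge 2: (7.5,25.5)→(2.5,23)  cross = 7.5·23 − 2.5·25.5 = 108.7500; (r_i+r_j)·cross = 10·108.7500 = 1087.5000
edge 3: (2.5,23)→(1,15)  cross = 2.5·15 − 1·23 = 14.5000; (r_i+r_j)·cross = 3.5·14.5000 = 50.7500
Σcross = 128.7500 → A = |Σcross|/2 = 64.3750 mm²
Σ(r_i+r_j)·cross = 2063.7500 → first moment M = |Σ|/6 = 343.9583
R_c = M/A = 343.9583/64.3750 = 5.3430 mm
θ = 269° = 4.694936 rad
V = θ·R_c·A = 4.694936·5.3430·64.3750 = 1614.862 mm³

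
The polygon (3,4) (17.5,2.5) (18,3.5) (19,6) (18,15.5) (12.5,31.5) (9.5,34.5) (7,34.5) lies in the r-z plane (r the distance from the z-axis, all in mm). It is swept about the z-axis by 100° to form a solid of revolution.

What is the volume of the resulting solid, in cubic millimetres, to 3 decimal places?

Volume = 6599.635 mm³

Profile (r,z), 8 vertices: (3,4) (17.5,2.5) (18,3.5) (19,6) (18,15.5) (12.5,31.5) (9.5,34.5) (7,34.5)
edge 0: (3,4)→(17.5,2.5)  cross = 3·2.5 − 17.5·4 = -62.5000; (r_i+r_j)·cross = 20.5·-62.5000 = -1281.2500
edge 1: (17.5,2.5)→(18,3.5)  cross = 17.5·3.5 − 18·2.5 = 16.2500; (r_i+r_j)·cross = 35.5·16.2500 = 576.8750
edge 2: (18,3.5)→(19,6)  cross = 18·6 − 19·3.5 = 41.5000; (r_i+r_j)·cross = 37·41.5000 = 1535.5000
edge 3: (19,6)→(18,15.5)  cross = 19·15.5 − 18·6 = 186.5000; (r_i+r_j)·cross = 37·186.5000 = 6900.5000
edge 4: (18,15.5)→(12.5,31.5)  cross = 18·31.5 − 12.5·15.5 = 373.2500; (r_i+r_j)·cross = 30.5·373.2500 = 11384.1250
edge 5: (12.5,31.5)→(9.5,34.5)  cross = 12.5·34.5 − 9.5·31.5 = 132.0000; (r_i+r_j)·cross = 22·132.0000 = 2904.0000
edge 6: (9.5,34.5)→(7,34.5)  cross = 9.5·34.5 − 7·34.5 = 86.2500; (r_i+r_j)·cross = 16.5·86.2500 = 1423.1250
edge 7: (7,34.5)→(3,4)  cross = 7·4 − 3·34.5 = -75.5000; (r_i+r_j)·cross = 10·-75.5000 = -755.0000
Σcross = 697.7500 → A = |Σcross|/2 = 348.8750 mm²
Σ(r_i+r_j)·cross = 22687.8750 → first moment M = |Σ|/6 = 3781.3125
R_c = M/A = 3781.3125/348.8750 = 10.8386 mm
θ = 100° = 1.745329 rad
V = θ·R_c·A = 1.745329·10.8386·348.8750 = 6599.635 mm³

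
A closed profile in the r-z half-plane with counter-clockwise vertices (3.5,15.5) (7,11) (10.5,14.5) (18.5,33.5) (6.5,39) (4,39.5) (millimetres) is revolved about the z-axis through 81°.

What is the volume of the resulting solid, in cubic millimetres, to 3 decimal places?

Volume = 3421.489 mm³

Profile (r,z), 6 vertices: (3.5,15.5) (7,11) (10.5,14.5) (18.5,33.5) (6.5,39) (4,39.5)
edge 0: (3.5,15.5)→(7,11)  cross = 3.5·11 − 7·15.5 = -70.0000; (r_i+r_j)·cross = 10.5·-70.0000 = -735.0000
edge 1: (7,11)→(10.5,14.5)  cross = 7·14.5 − 10.5·11 = -14.0000; (r_i+r_j)·cross = 17.5·-14.0000 = -245.0000
edge 2: (10.5,14.5)→(18.5,33.5)  cross = 10.5·33.5 − 18.5·14.5 = 83.5000; (r_i+r_j)·cross = 29·83.5000 = 2421.5000
edge 3: (18.5,33.5)→(6.5,39)  cross = 18.5·39 − 6.5·33.5 = 503.7500; (r_i+r_j)·cross = 25·503.7500 = 12593.7500
edge 4: (6.5,39)→(4,39.5)  cross = 6.5·39.5 − 4·39 = 100.7500; (r_i+r_j)·cross = 10.5·100.7500 = 1057.8750
edge 5: (4,39.5)→(3.5,15.5)  cross = 4·15.5 − 3.5·39.5 = -76.2500; (r_i+r_j)·cross = 7.5·-76.2500 = -571.8750
Σcross = 527.7500 → A = |Σcross|/2 = 263.8750 mm²
Σ(r_i+r_j)·cross = 14521.2500 → first moment M = |Σ|/6 = 2420.2083
R_c = M/A = 2420.2083/263.8750 = 9.1718 mm
θ = 81° = 1.413717 rad
V = θ·R_c·A = 1.413717·9.1718·263.8750 = 3421.489 mm³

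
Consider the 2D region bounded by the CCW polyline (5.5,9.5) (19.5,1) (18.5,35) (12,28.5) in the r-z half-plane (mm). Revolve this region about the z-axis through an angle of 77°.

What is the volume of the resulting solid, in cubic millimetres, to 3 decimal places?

Profile (r,z), 4 vertices: (5.5,9.5) (19.5,1) (18.5,35) (12,28.5)
edge 0: (5.5,9.5)→(19.5,1)  cross = 5.5·1 − 19.5·9.5 = -179.7500; (r_i+r_j)·cross = 25·-179.7500 = -4493.7500
edge 1: (19.5,1)→(18.5,35)  cross = 19.5·35 − 18.5·1 = 664.0000; (r_i+r_j)·cross = 38·664.0000 = 25232.0000
edge 2: (18.5,35)→(12,28.5)  cross = 18.5·28.5 − 12·35 = 107.2500; (r_i+r_j)·cross = 30.5·107.2500 = 3271.1250
edge 3: (12,28.5)→(5.5,9.5)  cross = 12·9.5 − 5.5·28.5 = -42.7500; (r_i+r_j)·cross = 17.5·-42.7500 = -748.1250
Σcross = 548.7500 → A = |Σcross|/2 = 274.3750 mm²
Σ(r_i+r_j)·cross = 23261.2500 → first moment M = |Σ|/6 = 3876.8750
R_c = M/A = 3876.8750/274.3750 = 14.1298 mm
θ = 77° = 1.343904 rad
V = θ·R_c·A = 1.343904·14.1298·274.3750 = 5210.146 mm³

Volume = 5210.146 mm³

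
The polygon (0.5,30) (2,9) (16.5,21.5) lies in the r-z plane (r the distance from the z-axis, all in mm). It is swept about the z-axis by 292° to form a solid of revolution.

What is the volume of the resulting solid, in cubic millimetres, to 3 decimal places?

Profile (r,z), 3 vertices: (0.5,30) (2,9) (16.5,21.5)
edge 0: (0.5,30)→(2,9)  cross = 0.5·9 − 2·30 = -55.5000; (r_i+r_j)·cross = 2.5·-55.5000 = -138.7500
edge 1: (2,9)→(16.5,21.5)  cross = 2·21.5 − 16.5·9 = -105.5000; (r_i+r_j)·cross = 18.5·-105.5000 = -1951.7500
edge 2: (16.5,21.5)→(0.5,30)  cross = 16.5·30 − 0.5·21.5 = 484.2500; (r_i+r_j)·cross = 17·484.2500 = 8232.2500
Σcross = 323.2500 → A = |Σcross|/2 = 161.6250 mm²
Σ(r_i+r_j)·cross = 6141.7500 → first moment M = |Σ|/6 = 1023.6250
R_c = M/A = 1023.6250/161.6250 = 6.3333 mm
θ = 292° = 5.096361 rad
V = θ·R_c·A = 5.096361·6.3333·161.6250 = 5216.763 mm³

Volume = 5216.763 mm³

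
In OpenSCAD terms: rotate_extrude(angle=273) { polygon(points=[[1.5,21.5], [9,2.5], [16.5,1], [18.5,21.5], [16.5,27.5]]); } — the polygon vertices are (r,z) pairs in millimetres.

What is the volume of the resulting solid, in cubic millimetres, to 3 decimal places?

Profile (r,z), 5 vertices: (1.5,21.5) (9,2.5) (16.5,1) (18.5,21.5) (16.5,27.5)
edge 0: (1.5,21.5)→(9,2.5)  cross = 1.5·2.5 − 9·21.5 = -189.7500; (r_i+r_j)·cross = 10.5·-189.7500 = -1992.3750
edge 1: (9,2.5)→(16.5,1)  cross = 9·1 − 16.5·2.5 = -32.2500; (r_i+r_j)·cross = 25.5·-32.2500 = -822.3750
edge 2: (16.5,1)→(18.5,21.5)  cross = 16.5·21.5 − 18.5·1 = 336.2500; (r_i+r_j)·cross = 35·336.2500 = 11768.7500
edge 3: (18.5,21.5)→(16.5,27.5)  cross = 18.5·27.5 − 16.5·21.5 = 154.0000; (r_i+r_j)·cross = 35·154.0000 = 5390.0000
edge 4: (16.5,27.5)→(1.5,21.5)  cross = 16.5·21.5 − 1.5·27.5 = 313.5000; (r_i+r_j)·cross = 18·313.5000 = 5643.0000
Σcross = 581.7500 → A = |Σcross|/2 = 290.8750 mm²
Σ(r_i+r_j)·cross = 19987.0000 → first moment M = |Σ|/6 = 3331.1667
R_c = M/A = 3331.1667/290.8750 = 11.4522 mm
θ = 273° = 4.764749 rad
V = θ·R_c·A = 4.764749·11.4522·290.8750 = 15872.173 mm³

Volume = 15872.173 mm³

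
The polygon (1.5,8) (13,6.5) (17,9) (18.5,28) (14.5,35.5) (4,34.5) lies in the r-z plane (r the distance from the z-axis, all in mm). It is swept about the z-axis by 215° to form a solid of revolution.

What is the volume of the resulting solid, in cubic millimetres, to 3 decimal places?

Volume = 15390.941 mm³

Profile (r,z), 6 vertices: (1.5,8) (13,6.5) (17,9) (18.5,28) (14.5,35.5) (4,34.5)
edge 0: (1.5,8)→(13,6.5)  cross = 1.5·6.5 − 13·8 = -94.2500; (r_i+r_j)·cross = 14.5·-94.2500 = -1366.6250
edge 1: (13,6.5)→(17,9)  cross = 13·9 − 17·6.5 = 6.5000; (r_i+r_j)·cross = 30·6.5000 = 195.0000
edge 2: (17,9)→(18.5,28)  cross = 17·28 − 18.5·9 = 309.5000; (r_i+r_j)·cross = 35.5·309.5000 = 10987.2500
edge 3: (18.5,28)→(14.5,35.5)  cross = 18.5·35.5 − 14.5·28 = 250.7500; (r_i+r_j)·cross = 33·250.7500 = 8274.7500
edge 4: (14.5,35.5)→(4,34.5)  cross = 14.5·34.5 − 4·35.5 = 358.2500; (r_i+r_j)·cross = 18.5·358.2500 = 6627.6250
edge 5: (4,34.5)→(1.5,8)  cross = 4·8 − 1.5·34.5 = -19.7500; (r_i+r_j)·cross = 5.5·-19.7500 = -108.6250
Σcross = 811.0000 → A = |Σcross|/2 = 405.5000 mm²
Σ(r_i+r_j)·cross = 24609.3750 → first moment M = |Σ|/6 = 4101.5625
R_c = M/A = 4101.5625/405.5000 = 10.1148 mm
θ = 215° = 3.752458 rad
V = θ·R_c·A = 3.752458·10.1148·405.5000 = 15390.941 mm³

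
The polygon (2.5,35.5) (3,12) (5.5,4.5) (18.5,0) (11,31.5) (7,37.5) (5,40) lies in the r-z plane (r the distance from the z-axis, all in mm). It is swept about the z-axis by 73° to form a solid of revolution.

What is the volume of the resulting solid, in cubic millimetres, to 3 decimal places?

Profile (r,z), 7 vertices: (2.5,35.5) (3,12) (5.5,4.5) (18.5,0) (11,31.5) (7,37.5) (5,40)
edge 0: (2.5,35.5)→(3,12)  cross = 2.5·12 − 3·35.5 = -76.5000; (r_i+r_j)·cross = 5.5·-76.5000 = -420.7500
edge 1: (3,12)→(5.5,4.5)  cross = 3·4.5 − 5.5·12 = -52.5000; (r_i+r_j)·cross = 8.5·-52.5000 = -446.2500
edge 2: (5.5,4.5)→(18.5,0)  cross = 5.5·0 − 18.5·4.5 = -83.2500; (r_i+r_j)·cross = 24·-83.2500 = -1998.0000
edge 3: (18.5,0)→(11,31.5)  cross = 18.5·31.5 − 11·0 = 582.7500; (r_i+r_j)·cross = 29.5·582.7500 = 17191.1250
edge 4: (11,31.5)→(7,37.5)  cross = 11·37.5 − 7·31.5 = 192.0000; (r_i+r_j)·cross = 18·192.0000 = 3456.0000
edge 5: (7,37.5)→(5,40)  cross = 7·40 − 5·37.5 = 92.5000; (r_i+r_j)·cross = 12·92.5000 = 1110.0000
edge 6: (5,40)→(2.5,35.5)  cross = 5·35.5 − 2.5·40 = 77.5000; (r_i+r_j)·cross = 7.5·77.5000 = 581.2500
Σcross = 732.5000 → A = |Σcross|/2 = 366.2500 mm²
Σ(r_i+r_j)·cross = 19473.3750 → first moment M = |Σ|/6 = 3245.5625
R_c = M/A = 3245.5625/366.2500 = 8.8616 mm
θ = 73° = 1.274090 rad
V = θ·R_c·A = 1.274090·8.8616·366.2500 = 4135.140 mm³

Volume = 4135.140 mm³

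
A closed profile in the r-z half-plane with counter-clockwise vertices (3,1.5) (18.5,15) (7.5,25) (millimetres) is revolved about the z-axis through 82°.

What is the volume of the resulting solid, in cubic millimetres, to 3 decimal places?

Volume = 2099.407 mm³

Profile (r,z), 3 vertices: (3,1.5) (18.5,15) (7.5,25)
edge 0: (3,1.5)→(18.5,15)  cross = 3·15 − 18.5·1.5 = 17.2500; (r_i+r_j)·cross = 21.5·17.2500 = 370.8750
edge 1: (18.5,15)→(7.5,25)  cross = 18.5·25 − 7.5·15 = 350.0000; (r_i+r_j)·cross = 26·350.0000 = 9100.0000
edge 2: (7.5,25)→(3,1.5)  cross = 7.5·1.5 − 3·25 = -63.7500; (r_i+r_j)·cross = 10.5·-63.7500 = -669.3750
Σcross = 303.5000 → A = |Σcross|/2 = 151.7500 mm²
Σ(r_i+r_j)·cross = 8801.5000 → first moment M = |Σ|/6 = 1466.9167
R_c = M/A = 1466.9167/151.7500 = 9.6667 mm
θ = 82° = 1.431170 rad
V = θ·R_c·A = 1.431170·9.6667·151.7500 = 2099.407 mm³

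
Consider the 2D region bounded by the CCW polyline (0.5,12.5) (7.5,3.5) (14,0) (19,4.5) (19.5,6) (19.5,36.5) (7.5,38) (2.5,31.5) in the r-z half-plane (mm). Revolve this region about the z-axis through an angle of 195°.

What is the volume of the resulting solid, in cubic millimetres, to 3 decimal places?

Profile (r,z), 8 vertices: (0.5,12.5) (7.5,3.5) (14,0) (19,4.5) (19.5,6) (19.5,36.5) (7.5,38) (2.5,31.5)
edge 0: (0.5,12.5)→(7.5,3.5)  cross = 0.5·3.5 − 7.5·12.5 = -92.0000; (r_i+r_j)·cross = 8·-92.0000 = -736.0000
edge 1: (7.5,3.5)→(14,0)  cross = 7.5·0 − 14·3.5 = -49.0000; (r_i+r_j)·cross = 21.5·-49.0000 = -1053.5000
edge 2: (14,0)→(19,4.5)  cross = 14·4.5 − 19·0 = 63.0000; (r_i+r_j)·cross = 33·63.0000 = 2079.0000
edge 3: (19,4.5)→(19.5,6)  cross = 19·6 − 19.5·4.5 = 26.2500; (r_i+r_j)·cross = 38.5·26.2500 = 1010.6250
edge 4: (19.5,6)→(19.5,36.5)  cross = 19.5·36.5 − 19.5·6 = 594.7500; (r_i+r_j)·cross = 39·594.7500 = 23195.2500
edge 5: (19.5,36.5)→(7.5,38)  cross = 19.5·38 − 7.5·36.5 = 467.2500; (r_i+r_j)·cross = 27·467.2500 = 12615.7500
edge 6: (7.5,38)→(2.5,31.5)  cross = 7.5·31.5 − 2.5·38 = 141.2500; (r_i+r_j)·cross = 10·141.2500 = 1412.5000
edge 7: (2.5,31.5)→(0.5,12.5)  cross = 2.5·12.5 − 0.5·31.5 = 15.5000; (r_i+r_j)·cross = 3·15.5000 = 46.5000
Σcross = 1167.0000 → A = |Σcross|/2 = 583.5000 mm²
Σ(r_i+r_j)·cross = 38570.1250 → first moment M = |Σ|/6 = 6428.3542
R_c = M/A = 6428.3542/583.5000 = 11.0169 mm
θ = 195° = 3.403392 rad
V = θ·R_c·A = 3.403392·11.0169·583.5000 = 21878.209 mm³

Volume = 21878.209 mm³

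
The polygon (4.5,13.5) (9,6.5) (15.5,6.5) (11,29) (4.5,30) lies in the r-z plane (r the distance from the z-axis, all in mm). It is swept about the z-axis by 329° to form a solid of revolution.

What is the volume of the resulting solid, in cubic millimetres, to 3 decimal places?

Volume = 9723.824 mm³

Profile (r,z), 5 vertices: (4.5,13.5) (9,6.5) (15.5,6.5) (11,29) (4.5,30)
edge 0: (4.5,13.5)→(9,6.5)  cross = 4.5·6.5 − 9·13.5 = -92.2500; (r_i+r_j)·cross = 13.5·-92.2500 = -1245.3750
edge 1: (9,6.5)→(15.5,6.5)  cross = 9·6.5 − 15.5·6.5 = -42.2500; (r_i+r_j)·cross = 24.5·-42.2500 = -1035.1250
edge 2: (15.5,6.5)→(11,29)  cross = 15.5·29 − 11·6.5 = 378.0000; (r_i+r_j)·cross = 26.5·378.0000 = 10017.0000
edge 3: (11,29)→(4.5,30)  cross = 11·30 − 4.5·29 = 199.5000; (r_i+r_j)·cross = 15.5·199.5000 = 3092.2500
edge 4: (4.5,30)→(4.5,13.5)  cross = 4.5·13.5 − 4.5·30 = -74.2500; (r_i+r_j)·cross = 9·-74.2500 = -668.2500
Σcross = 368.7500 → A = |Σcross|/2 = 184.3750 mm²
Σ(r_i+r_j)·cross = 10160.5000 → first moment M = |Σ|/6 = 1693.4167
R_c = M/A = 1693.4167/184.3750 = 9.1846 mm
θ = 329° = 5.742133 rad
V = θ·R_c·A = 5.742133·9.1846·184.3750 = 9723.824 mm³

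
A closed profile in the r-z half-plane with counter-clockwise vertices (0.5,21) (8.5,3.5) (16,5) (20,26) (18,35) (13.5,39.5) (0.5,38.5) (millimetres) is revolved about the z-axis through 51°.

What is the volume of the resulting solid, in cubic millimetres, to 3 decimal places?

Volume = 4862.195 mm³

Profile (r,z), 7 vertices: (0.5,21) (8.5,3.5) (16,5) (20,26) (18,35) (13.5,39.5) (0.5,38.5)
edge 0: (0.5,21)→(8.5,3.5)  cross = 0.5·3.5 − 8.5·21 = -176.7500; (r_i+r_j)·cross = 9·-176.7500 = -1590.7500
edge 1: (8.5,3.5)→(16,5)  cross = 8.5·5 − 16·3.5 = -13.5000; (r_i+r_j)·cross = 24.5·-13.5000 = -330.7500
edge 2: (16,5)→(20,26)  cross = 16·26 − 20·5 = 316.0000; (r_i+r_j)·cross = 36·316.0000 = 11376.0000
edge 3: (20,26)→(18,35)  cross = 20·35 − 18·26 = 232.0000; (r_i+r_j)·cross = 38·232.0000 = 8816.0000
edge 4: (18,35)→(13.5,39.5)  cross = 18·39.5 − 13.5·35 = 238.5000; (r_i+r_j)·cross = 31.5·238.5000 = 7512.7500
edge 5: (13.5,39.5)→(0.5,38.5)  cross = 13.5·38.5 − 0.5·39.5 = 500.0000; (r_i+r_j)·cross = 14·500.0000 = 7000.0000
edge 6: (0.5,38.5)→(0.5,21)  cross = 0.5·21 − 0.5·38.5 = -8.7500; (r_i+r_j)·cross = 1·-8.7500 = -8.7500
Σcross = 1087.5000 → A = |Σcross|/2 = 543.7500 mm²
Σ(r_i+r_j)·cross = 32774.5000 → first moment M = |Σ|/6 = 5462.4167
R_c = M/A = 5462.4167/543.7500 = 10.0458 mm
θ = 51° = 0.890118 rad
V = θ·R_c·A = 0.890118·10.0458·543.7500 = 4862.195 mm³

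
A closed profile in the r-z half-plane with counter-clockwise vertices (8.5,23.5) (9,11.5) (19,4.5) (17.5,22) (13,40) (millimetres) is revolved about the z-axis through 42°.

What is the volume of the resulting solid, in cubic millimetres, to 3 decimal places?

Profile (r,z), 5 vertices: (8.5,23.5) (9,11.5) (19,4.5) (17.5,22) (13,40)
edge 0: (8.5,23.5)→(9,11.5)  cross = 8.5·11.5 − 9·23.5 = -113.7500; (r_i+r_j)·cross = 17.5·-113.7500 = -1990.6250
edge 1: (9,11.5)→(19,4.5)  cross = 9·4.5 − 19·11.5 = -178.0000; (r_i+r_j)·cross = 28·-178.0000 = -4984.0000
edge 2: (19,4.5)→(17.5,22)  cross = 19·22 − 17.5·4.5 = 339.2500; (r_i+r_j)·cross = 36.5·339.2500 = 12382.6250
edge 3: (17.5,22)→(13,40)  cross = 17.5·40 − 13·22 = 414.0000; (r_i+r_j)·cross = 30.5·414.0000 = 12627.0000
edge 4: (13,40)→(8.5,23.5)  cross = 13·23.5 − 8.5·40 = -34.5000; (r_i+r_j)·cross = 21.5·-34.5000 = -741.7500
Σcross = 427.0000 → A = |Σcross|/2 = 213.5000 mm²
Σ(r_i+r_j)·cross = 17293.2500 → first moment M = |Σ|/6 = 2882.2083
R_c = M/A = 2882.2083/213.5000 = 13.4998 mm
θ = 42° = 0.733038 rad
V = θ·R_c·A = 0.733038·13.4998·213.5000 = 2112.769 mm³

Volume = 2112.769 mm³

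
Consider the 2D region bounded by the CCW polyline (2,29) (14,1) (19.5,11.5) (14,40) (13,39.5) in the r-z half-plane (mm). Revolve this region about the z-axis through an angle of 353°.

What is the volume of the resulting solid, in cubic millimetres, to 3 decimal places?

Volume = 25027.829 mm³

Profile (r,z), 5 vertices: (2,29) (14,1) (19.5,11.5) (14,40) (13,39.5)
edge 0: (2,29)→(14,1)  cross = 2·1 − 14·29 = -404.0000; (r_i+r_j)·cross = 16·-404.0000 = -6464.0000
edge 1: (14,1)→(19.5,11.5)  cross = 14·11.5 − 19.5·1 = 141.5000; (r_i+r_j)·cross = 33.5·141.5000 = 4740.2500
edge 2: (19.5,11.5)→(14,40)  cross = 19.5·40 − 14·11.5 = 619.0000; (r_i+r_j)·cross = 33.5·619.0000 = 20736.5000
edge 3: (14,40)→(13,39.5)  cross = 14·39.5 − 13·40 = 33.0000; (r_i+r_j)·cross = 27·33.0000 = 891.0000
edge 4: (13,39.5)→(2,29)  cross = 13·29 − 2·39.5 = 298.0000; (r_i+r_j)·cross = 15·298.0000 = 4470.0000
Σcross = 687.5000 → A = |Σcross|/2 = 343.7500 mm²
Σ(r_i+r_j)·cross = 24373.7500 → first moment M = |Σ|/6 = 4062.2917
R_c = M/A = 4062.2917/343.7500 = 11.8176 mm
θ = 353° = 6.161012 rad
V = θ·R_c·A = 6.161012·11.8176·343.7500 = 25027.829 mm³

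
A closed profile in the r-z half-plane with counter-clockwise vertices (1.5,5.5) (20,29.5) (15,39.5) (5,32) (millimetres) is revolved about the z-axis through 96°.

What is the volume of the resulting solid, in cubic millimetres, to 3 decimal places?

Volume = 4542.219 mm³

Profile (r,z), 4 vertices: (1.5,5.5) (20,29.5) (15,39.5) (5,32)
edge 0: (1.5,5.5)→(20,29.5)  cross = 1.5·29.5 − 20·5.5 = -65.7500; (r_i+r_j)·cross = 21.5·-65.7500 = -1413.6250
edge 1: (20,29.5)→(15,39.5)  cross = 20·39.5 − 15·29.5 = 347.5000; (r_i+r_j)·cross = 35·347.5000 = 12162.5000
edge 2: (15,39.5)→(5,32)  cross = 15·32 − 5·39.5 = 282.5000; (r_i+r_j)·cross = 20·282.5000 = 5650.0000
edge 3: (5,32)→(1.5,5.5)  cross = 5·5.5 − 1.5·32 = -20.5000; (r_i+r_j)·cross = 6.5·-20.5000 = -133.2500
Σcross = 543.7500 → A = |Σcross|/2 = 271.8750 mm²
Σ(r_i+r_j)·cross = 16265.6250 → first moment M = |Σ|/6 = 2710.9375
R_c = M/A = 2710.9375/271.8750 = 9.9713 mm
θ = 96° = 1.675516 rad
V = θ·R_c·A = 1.675516·9.9713·271.8750 = 4542.219 mm³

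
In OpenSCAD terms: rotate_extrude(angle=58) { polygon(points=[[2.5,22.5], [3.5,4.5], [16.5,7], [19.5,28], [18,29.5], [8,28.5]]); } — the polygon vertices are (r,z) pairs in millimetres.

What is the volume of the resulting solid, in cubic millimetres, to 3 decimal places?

Profile (r,z), 6 vertices: (2.5,22.5) (3.5,4.5) (16.5,7) (19.5,28) (18,29.5) (8,28.5)
edge 0: (2.5,22.5)→(3.5,4.5)  cross = 2.5·4.5 − 3.5·22.5 = -67.5000; (r_i+r_j)·cross = 6·-67.5000 = -405.0000
edge 1: (3.5,4.5)→(16.5,7)  cross = 3.5·7 − 16.5·4.5 = -49.7500; (r_i+r_j)·cross = 20·-49.7500 = -995.0000
edge 2: (16.5,7)→(19.5,28)  cross = 16.5·28 − 19.5·7 = 325.5000; (r_i+r_j)·cross = 36·325.5000 = 11718.0000
edge 3: (19.5,28)→(18,29.5)  cross = 19.5·29.5 − 18·28 = 71.2500; (r_i+r_j)·cross = 37.5·71.2500 = 2671.8750
edge 4: (18,29.5)→(8,28.5)  cross = 18·28.5 − 8·29.5 = 277.0000; (r_i+r_j)·cross = 26·277.0000 = 7202.0000
edge 5: (8,28.5)→(2.5,22.5)  cross = 8·22.5 − 2.5·28.5 = 108.7500; (r_i+r_j)·cross = 10.5·108.7500 = 1141.8750
Σcross = 665.2500 → A = |Σcross|/2 = 332.6250 mm²
Σ(r_i+r_j)·cross = 21333.7500 → first moment M = |Σ|/6 = 3555.6250
R_c = M/A = 3555.6250/332.6250 = 10.6896 mm
θ = 58° = 1.012291 rad
V = θ·R_c·A = 1.012291·10.6896·332.6250 = 3599.327 mm³

Volume = 3599.327 mm³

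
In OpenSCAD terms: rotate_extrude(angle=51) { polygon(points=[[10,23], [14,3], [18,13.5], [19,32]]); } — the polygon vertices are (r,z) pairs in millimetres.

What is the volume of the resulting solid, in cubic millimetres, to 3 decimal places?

Profile (r,z), 4 vertices: (10,23) (14,3) (18,13.5) (19,32)
edge 0: (10,23)→(14,3)  cross = 10·3 − 14·23 = -292.0000; (r_i+r_j)·cross = 24·-292.0000 = -7008.0000
edge 1: (14,3)→(18,13.5)  cross = 14·13.5 − 18·3 = 135.0000; (r_i+r_j)·cross = 32·135.0000 = 4320.0000
edge 2: (18,13.5)→(19,32)  cross = 18·32 − 19·13.5 = 319.5000; (r_i+r_j)·cross = 37·319.5000 = 11821.5000
edge 3: (19,32)→(10,23)  cross = 19·23 − 10·32 = 117.0000; (r_i+r_j)·cross = 29·117.0000 = 3393.0000
Σcross = 279.5000 → A = |Σcross|/2 = 139.7500 mm²
Σ(r_i+r_j)·cross = 12526.5000 → first moment M = |Σ|/6 = 2087.7500
R_c = M/A = 2087.7500/139.7500 = 14.9392 mm
θ = 51° = 0.890118 rad
V = θ·R_c·A = 0.890118·14.9392·139.7500 = 1858.344 mm³

Volume = 1858.344 mm³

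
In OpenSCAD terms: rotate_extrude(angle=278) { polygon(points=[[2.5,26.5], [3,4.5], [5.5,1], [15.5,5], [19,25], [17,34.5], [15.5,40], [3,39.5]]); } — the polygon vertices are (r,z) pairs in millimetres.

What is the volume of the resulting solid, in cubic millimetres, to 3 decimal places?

Profile (r,z), 8 vertices: (2.5,26.5) (3,4.5) (5.5,1) (15.5,5) (19,25) (17,34.5) (15.5,40) (3,39.5)
edge 0: (2.5,26.5)→(3,4.5)  cross = 2.5·4.5 − 3·26.5 = -68.2500; (r_i+r_j)·cross = 5.5·-68.2500 = -375.3750
edge 1: (3,4.5)→(5.5,1)  cross = 3·1 − 5.5·4.5 = -21.7500; (r_i+r_j)·cross = 8.5·-21.7500 = -184.8750
edge 2: (5.5,1)→(15.5,5)  cross = 5.5·5 − 15.5·1 = 12.0000; (r_i+r_j)·cross = 21·12.0000 = 252.0000
edge 3: (15.5,5)→(19,25)  cross = 15.5·25 − 19·5 = 292.5000; (r_i+r_j)·cross = 34.5·292.5000 = 10091.2500
edge 4: (19,25)→(17,34.5)  cross = 19·34.5 − 17·25 = 230.5000; (r_i+r_j)·cross = 36·230.5000 = 8298.0000
edge 5: (17,34.5)→(15.5,40)  cross = 17·40 − 15.5·34.5 = 145.2500; (r_i+r_j)·cross = 32.5·145.2500 = 4720.6250
edge 6: (15.5,40)→(3,39.5)  cross = 15.5·39.5 − 3·40 = 492.2500; (r_i+r_j)·cross = 18.5·492.2500 = 9106.6250
edge 7: (3,39.5)→(2.5,26.5)  cross = 3·26.5 − 2.5·39.5 = -19.2500; (r_i+r_j)·cross = 5.5·-19.2500 = -105.8750
Σcross = 1063.2500 → A = |Σcross|/2 = 531.6250 mm²
Σ(r_i+r_j)·cross = 31802.3750 → first moment M = |Σ|/6 = 5300.3958
R_c = M/A = 5300.3958/531.6250 = 9.9702 mm
θ = 278° = 4.852015 rad
V = θ·R_c·A = 4.852015·9.9702·531.6250 = 25717.602 mm³

Volume = 25717.602 mm³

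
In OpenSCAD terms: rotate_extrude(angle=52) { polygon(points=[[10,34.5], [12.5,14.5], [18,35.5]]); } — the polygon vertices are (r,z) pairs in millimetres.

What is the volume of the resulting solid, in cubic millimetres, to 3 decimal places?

Volume = 995.492 mm³

Profile (r,z), 3 vertices: (10,34.5) (12.5,14.5) (18,35.5)
edge 0: (10,34.5)→(12.5,14.5)  cross = 10·14.5 − 12.5·34.5 = -286.2500; (r_i+r_j)·cross = 22.5·-286.2500 = -6440.6250
edge 1: (12.5,14.5)→(18,35.5)  cross = 12.5·35.5 − 18·14.5 = 182.7500; (r_i+r_j)·cross = 30.5·182.7500 = 5573.8750
edge 2: (18,35.5)→(10,34.5)  cross = 18·34.5 − 10·35.5 = 266.0000; (r_i+r_j)·cross = 28·266.0000 = 7448.0000
Σcross = 162.5000 → A = |Σcross|/2 = 81.2500 mm²
Σ(r_i+r_j)·cross = 6581.2500 → first moment M = |Σ|/6 = 1096.8750
R_c = M/A = 1096.8750/81.2500 = 13.5000 mm
θ = 52° = 0.907571 rad
V = θ·R_c·A = 0.907571·13.5000·81.2500 = 995.492 mm³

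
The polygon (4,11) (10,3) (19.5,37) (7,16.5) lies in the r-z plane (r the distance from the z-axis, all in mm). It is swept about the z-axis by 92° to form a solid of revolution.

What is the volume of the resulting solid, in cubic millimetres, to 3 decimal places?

Profile (r,z), 4 vertices: (4,11) (10,3) (19.5,37) (7,16.5)
edge 0: (4,11)→(10,3)  cross = 4·3 − 10·11 = -98.0000; (r_i+r_j)·cross = 14·-98.0000 = -1372.0000
edge 1: (10,3)→(19.5,37)  cross = 10·37 − 19.5·3 = 311.5000; (r_i+r_j)·cross = 29.5·311.5000 = 9189.2500
edge 2: (19.5,37)→(7,16.5)  cross = 19.5·16.5 − 7·37 = 62.7500; (r_i+r_j)·cross = 26.5·62.7500 = 1662.8750
edge 3: (7,16.5)→(4,11)  cross = 7·11 − 4·16.5 = 11.0000; (r_i+r_j)·cross = 11·11.0000 = 121.0000
Σcross = 287.2500 → A = |Σcross|/2 = 143.6250 mm²
Σ(r_i+r_j)·cross = 9601.1250 → first moment M = |Σ|/6 = 1600.1875
R_c = M/A = 1600.1875/143.6250 = 11.1414 mm
θ = 92° = 1.605703 rad
V = θ·R_c·A = 1.605703·11.1414·143.6250 = 2569.426 mm³

Volume = 2569.426 mm³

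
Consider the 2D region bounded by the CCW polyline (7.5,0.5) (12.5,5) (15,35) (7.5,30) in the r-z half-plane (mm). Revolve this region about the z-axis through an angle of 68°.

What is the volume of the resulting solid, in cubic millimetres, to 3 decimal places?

Volume = 2273.510 mm³

Profile (r,z), 4 vertices: (7.5,0.5) (12.5,5) (15,35) (7.5,30)
edge 0: (7.5,0.5)→(12.5,5)  cross = 7.5·5 − 12.5·0.5 = 31.2500; (r_i+r_j)·cross = 20·31.2500 = 625.0000
edge 1: (12.5,5)→(15,35)  cross = 12.5·35 − 15·5 = 362.5000; (r_i+r_j)·cross = 27.5·362.5000 = 9968.7500
edge 2: (15,35)→(7.5,30)  cross = 15·30 − 7.5·35 = 187.5000; (r_i+r_j)·cross = 22.5·187.5000 = 4218.7500
edge 3: (7.5,30)→(7.5,0.5)  cross = 7.5·0.5 − 7.5·30 = -221.2500; (r_i+r_j)·cross = 15·-221.2500 = -3318.7500
Σcross = 360.0000 → A = |Σcross|/2 = 180.0000 mm²
Σ(r_i+r_j)·cross = 11493.7500 → first moment M = |Σ|/6 = 1915.6250
R_c = M/A = 1915.6250/180.0000 = 10.6424 mm
θ = 68° = 1.186824 rad
V = θ·R_c·A = 1.186824·10.6424·180.0000 = 2273.510 mm³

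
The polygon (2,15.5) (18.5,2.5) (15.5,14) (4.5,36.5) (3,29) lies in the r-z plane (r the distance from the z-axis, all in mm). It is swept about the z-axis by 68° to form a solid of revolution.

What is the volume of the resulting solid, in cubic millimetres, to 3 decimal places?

Profile (r,z), 5 vertices: (2,15.5) (18.5,2.5) (15.5,14) (4.5,36.5) (3,29)
edge 0: (2,15.5)→(18.5,2.5)  cross = 2·2.5 − 18.5·15.5 = -281.7500; (r_i+r_j)·cross = 20.5·-281.7500 = -5775.8750
edge 1: (18.5,2.5)→(15.5,14)  cross = 18.5·14 − 15.5·2.5 = 220.2500; (r_i+r_j)·cross = 34·220.2500 = 7488.5000
edge 2: (15.5,14)→(4.5,36.5)  cross = 15.5·36.5 − 4.5·14 = 502.7500; (r_i+r_j)·cross = 20·502.7500 = 10055.0000
edge 3: (4.5,36.5)→(3,29)  cross = 4.5·29 − 3·36.5 = 21.0000; (r_i+r_j)·cross = 7.5·21.0000 = 157.5000
edge 4: (3,29)→(2,15.5)  cross = 3·15.5 − 2·29 = -11.5000; (r_i+r_j)·cross = 5·-11.5000 = -57.5000
Σcross = 450.7500 → A = |Σcross|/2 = 225.3750 mm²
Σ(r_i+r_j)·cross = 11867.6250 → first moment M = |Σ|/6 = 1977.9375
R_c = M/A = 1977.9375/225.3750 = 8.7762 mm
θ = 68° = 1.186824 rad
V = θ·R_c·A = 1.186824·8.7762·225.3750 = 2347.463 mm³

Volume = 2347.463 mm³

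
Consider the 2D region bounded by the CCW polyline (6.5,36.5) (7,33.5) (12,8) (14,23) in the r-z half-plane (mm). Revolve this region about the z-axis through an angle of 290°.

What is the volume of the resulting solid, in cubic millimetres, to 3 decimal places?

Profile (r,z), 4 vertices: (6.5,36.5) (7,33.5) (12,8) (14,23)
edge 0: (6.5,36.5)→(7,33.5)  cross = 6.5·33.5 − 7·36.5 = -37.7500; (r_i+r_j)·cross = 13.5·-37.7500 = -509.6250
edge 1: (7,33.5)→(12,8)  cross = 7·8 − 12·33.5 = -346.0000; (r_i+r_j)·cross = 19·-346.0000 = -6574.0000
edge 2: (12,8)→(14,23)  cross = 12·23 − 14·8 = 164.0000; (r_i+r_j)·cross = 26·164.0000 = 4264.0000
edge 3: (14,23)→(6.5,36.5)  cross = 14·36.5 − 6.5·23 = 361.5000; (r_i+r_j)·cross = 20.5·361.5000 = 7410.7500
Σcross = 141.7500 → A = |Σcross|/2 = 70.8750 mm²
Σ(r_i+r_j)·cross = 4591.1250 → first moment M = |Σ|/6 = 765.1875
R_c = M/A = 765.1875/70.8750 = 10.7963 mm
θ = 290° = 5.061455 rad
V = θ·R_c·A = 5.061455·10.7963·70.8750 = 3872.962 mm³

Volume = 3872.962 mm³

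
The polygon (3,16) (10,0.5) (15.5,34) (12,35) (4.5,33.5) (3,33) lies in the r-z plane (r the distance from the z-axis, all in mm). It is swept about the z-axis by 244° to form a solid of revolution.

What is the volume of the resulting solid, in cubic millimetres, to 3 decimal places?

Profile (r,z), 6 vertices: (3,16) (10,0.5) (15.5,34) (12,35) (4.5,33.5) (3,33)
edge 0: (3,16)→(10,0.5)  cross = 3·0.5 − 10·16 = -158.5000; (r_i+r_j)·cross = 13·-158.5000 = -2060.5000
edge 1: (10,0.5)→(15.5,34)  cross = 10·34 − 15.5·0.5 = 332.2500; (r_i+r_j)·cross = 25.5·332.2500 = 8472.3750
edge 2: (15.5,34)→(12,35)  cross = 15.5·35 − 12·34 = 134.5000; (r_i+r_j)·cross = 27.5·134.5000 = 3698.7500
edge 3: (12,35)→(4.5,33.5)  cross = 12·33.5 − 4.5·35 = 244.5000; (r_i+r_j)·cross = 16.5·244.5000 = 4034.2500
edge 4: (4.5,33.5)→(3,33)  cross = 4.5·33 − 3·33.5 = 48.0000; (r_i+r_j)·cross = 7.5·48.0000 = 360.0000
edge 5: (3,33)→(3,16)  cross = 3·16 − 3·33 = -51.0000; (r_i+r_j)·cross = 6·-51.0000 = -306.0000
Σcross = 549.7500 → A = |Σcross|/2 = 274.8750 mm²
Σ(r_i+r_j)·cross = 14198.8750 → first moment M = |Σ|/6 = 2366.4792
R_c = M/A = 2366.4792/274.8750 = 8.6093 mm
θ = 244° = 4.258603 rad
V = θ·R_c·A = 4.258603·8.6093·274.8750 = 10077.896 mm³

Volume = 10077.896 mm³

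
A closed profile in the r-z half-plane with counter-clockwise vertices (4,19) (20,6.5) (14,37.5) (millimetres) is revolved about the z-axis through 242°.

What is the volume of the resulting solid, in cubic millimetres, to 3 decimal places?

Volume = 11261.784 mm³

Profile (r,z), 3 vertices: (4,19) (20,6.5) (14,37.5)
edge 0: (4,19)→(20,6.5)  cross = 4·6.5 − 20·19 = -354.0000; (r_i+r_j)·cross = 24·-354.0000 = -8496.0000
edge 1: (20,6.5)→(14,37.5)  cross = 20·37.5 − 14·6.5 = 659.0000; (r_i+r_j)·cross = 34·659.0000 = 22406.0000
edge 2: (14,37.5)→(4,19)  cross = 14·19 − 4·37.5 = 116.0000; (r_i+r_j)·cross = 18·116.0000 = 2088.0000
Σcross = 421.0000 → A = |Σcross|/2 = 210.5000 mm²
Σ(r_i+r_j)·cross = 15998.0000 → first moment M = |Σ|/6 = 2666.3333
R_c = M/A = 2666.3333/210.5000 = 12.6667 mm
θ = 242° = 4.223697 rad
V = θ·R_c·A = 4.223697·12.6667·210.5000 = 11261.784 mm³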